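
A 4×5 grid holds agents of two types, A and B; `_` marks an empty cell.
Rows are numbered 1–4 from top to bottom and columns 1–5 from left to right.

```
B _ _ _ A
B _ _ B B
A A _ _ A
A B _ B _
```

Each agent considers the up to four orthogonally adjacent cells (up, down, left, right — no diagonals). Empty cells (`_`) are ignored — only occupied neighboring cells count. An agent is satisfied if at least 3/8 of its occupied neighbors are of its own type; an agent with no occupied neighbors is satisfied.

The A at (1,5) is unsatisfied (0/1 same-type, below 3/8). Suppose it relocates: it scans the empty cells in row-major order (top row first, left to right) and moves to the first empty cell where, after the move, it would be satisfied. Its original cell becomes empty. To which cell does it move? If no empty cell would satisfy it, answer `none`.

(1,3)

Vacating (1,5). Empty cells in order:
  (1,2): 0/1 same-type → still unsatisfied.
  (1,3): 0/0 same-type → satisfied — stop here.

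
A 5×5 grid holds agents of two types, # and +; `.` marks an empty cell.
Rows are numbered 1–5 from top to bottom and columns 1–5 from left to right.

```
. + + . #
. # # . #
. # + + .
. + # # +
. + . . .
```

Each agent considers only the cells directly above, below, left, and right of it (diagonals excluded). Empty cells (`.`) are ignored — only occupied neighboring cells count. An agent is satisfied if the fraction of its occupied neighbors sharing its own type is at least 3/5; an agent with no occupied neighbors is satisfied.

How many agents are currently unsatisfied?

(1,2)+ 1/2 not
(1,3)+ 1/2 not
(1,5)# 1/1 satisfied
(2,2)# 2/3 satisfied
(2,3)# 1/3 not
(2,5)# 1/1 satisfied
(3,2)# 1/3 not
(3,3)+ 1/4 not
(3,4)+ 1/2 not
(4,2)+ 1/3 not
(4,3)# 1/3 not
(4,4)# 1/3 not
(4,5)+ 0/1 not
(5,2)+ 1/1 satisfied
Unsatisfied: (1,2), (1,3), (2,3), (3,2), (3,3), (3,4), (4,2), (4,3), (4,4), (4,5) — 10 in total.

10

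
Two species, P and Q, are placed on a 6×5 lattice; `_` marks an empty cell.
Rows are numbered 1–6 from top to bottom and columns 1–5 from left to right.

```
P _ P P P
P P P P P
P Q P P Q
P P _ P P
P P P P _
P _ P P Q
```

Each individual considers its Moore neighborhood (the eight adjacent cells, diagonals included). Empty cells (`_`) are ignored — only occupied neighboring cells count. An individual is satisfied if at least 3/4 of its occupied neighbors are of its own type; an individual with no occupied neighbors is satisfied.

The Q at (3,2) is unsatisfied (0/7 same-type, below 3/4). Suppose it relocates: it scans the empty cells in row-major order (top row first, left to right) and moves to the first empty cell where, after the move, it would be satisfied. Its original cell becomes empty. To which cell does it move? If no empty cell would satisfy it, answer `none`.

none

Vacating (3,2). Empty cells in order:
  (1,2): 0/5 same-type → still unsatisfied.
  (4,3): 0/7 same-type → still unsatisfied.
  (5,5): 1/5 same-type → still unsatisfied.
  (6,2): 0/5 same-type → still unsatisfied.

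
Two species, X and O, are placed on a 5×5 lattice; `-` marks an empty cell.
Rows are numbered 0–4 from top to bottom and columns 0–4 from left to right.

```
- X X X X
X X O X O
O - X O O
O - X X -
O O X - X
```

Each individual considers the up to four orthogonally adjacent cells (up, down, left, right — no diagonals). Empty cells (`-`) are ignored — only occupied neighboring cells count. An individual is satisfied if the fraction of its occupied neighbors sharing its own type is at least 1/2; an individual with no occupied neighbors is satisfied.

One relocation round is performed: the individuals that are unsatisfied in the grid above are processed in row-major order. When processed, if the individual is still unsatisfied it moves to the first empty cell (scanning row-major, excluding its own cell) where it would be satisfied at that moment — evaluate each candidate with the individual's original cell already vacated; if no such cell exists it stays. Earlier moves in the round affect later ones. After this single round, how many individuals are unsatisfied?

0

Initially unsatisfied (in order): (1,2), (1,3), (1,4), (2,2), (2,3).
  (1,2) → (3,1).
  (1,3) → (0,0).
  (1,4): now satisfied by earlier moves; stays.
  (2,2): now satisfied by earlier moves; stays.
  (2,3) → (1,3).
Resulting grid:
X X X X X
X X - O O
O - X - O
O O X X -
O O X - X
All satisfied now.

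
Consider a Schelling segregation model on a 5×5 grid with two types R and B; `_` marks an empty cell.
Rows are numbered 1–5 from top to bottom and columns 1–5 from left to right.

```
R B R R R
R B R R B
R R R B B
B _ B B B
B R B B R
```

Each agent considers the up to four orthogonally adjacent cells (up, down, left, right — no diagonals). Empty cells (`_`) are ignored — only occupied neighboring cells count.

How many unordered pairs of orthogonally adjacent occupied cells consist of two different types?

Scan each occupied cell's neighbors to the right and below so each pair is counted once.
Row 1: R(1,1)–B(1,2)≠ R(1,1)–R(2,1)= B(1,2)–R(1,3)≠ B(1,2)–B(2,2)= R(1,3)–R(1,4)= R(1,3)–R(2,3)= R(1,4)–R(1,5)= R(1,4)–R(2,4)= R(1,5)–B(2,5)≠  → 3/9 unlike.
Row 2: R(2,1)–B(2,2)≠ R(2,1)–R(3,1)= B(2,2)–R(2,3)≠ B(2,2)–R(3,2)≠ R(2,3)–R(2,4)= R(2,3)–R(3,3)= R(2,4)–B(2,5)≠ R(2,4)–B(3,4)≠ B(2,5)–B(3,5)=  → 5/9 unlike.
Row 3: R(3,1)–R(3,2)= R(3,1)–B(4,1)≠ R(3,2)–R(3,3)= R(3,3)–B(3,4)≠ R(3,3)–B(4,3)≠ B(3,4)–B(3,5)= B(3,4)–B(4,4)= B(3,5)–B(4,5)=  → 3/8 unlike.
Row 4: B(4,1)–B(5,1)= B(4,3)–B(4,4)= B(4,3)–B(5,3)= B(4,4)–B(4,5)= B(4,4)–B(5,4)= B(4,5)–R(5,5)≠  → 1/6 unlike.
Row 5: B(5,1)–R(5,2)≠ R(5,2)–B(5,3)≠ B(5,3)–B(5,4)= B(5,4)–R(5,5)≠  → 3/4 unlike.
Total adjacent occupied pairs: 36; unlike-type pairs: 15.

15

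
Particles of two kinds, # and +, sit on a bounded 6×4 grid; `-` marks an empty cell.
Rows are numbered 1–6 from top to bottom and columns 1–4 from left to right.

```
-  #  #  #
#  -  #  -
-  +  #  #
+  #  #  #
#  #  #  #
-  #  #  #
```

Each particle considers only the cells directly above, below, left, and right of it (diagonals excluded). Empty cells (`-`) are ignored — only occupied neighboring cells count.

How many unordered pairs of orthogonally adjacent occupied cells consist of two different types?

4

Scan each occupied cell's neighbors to the right and below so each pair is counted once.
From row 1: 0 unlike of 3 pairs (running 0/3).
From row 2: 0 unlike of 1 pairs (running 0/4).
From row 3: 2 unlike of 5 pairs (running 2/9).
From row 4: 2 unlike of 7 pairs (running 4/16).
From row 5: 0 unlike of 6 pairs (running 4/22).
From row 6: 0 unlike of 2 pairs (running 4/24).
Total adjacent occupied pairs: 24; unlike-type pairs: 4.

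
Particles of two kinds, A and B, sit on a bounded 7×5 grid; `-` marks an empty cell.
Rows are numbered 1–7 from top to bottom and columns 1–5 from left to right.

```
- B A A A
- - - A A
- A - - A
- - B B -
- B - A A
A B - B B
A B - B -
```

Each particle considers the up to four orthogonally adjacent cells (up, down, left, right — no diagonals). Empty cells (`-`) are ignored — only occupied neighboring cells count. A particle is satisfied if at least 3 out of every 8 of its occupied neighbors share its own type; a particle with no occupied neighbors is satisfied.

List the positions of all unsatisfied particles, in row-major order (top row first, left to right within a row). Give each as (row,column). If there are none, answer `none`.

(1,2)B 0/1 ✗
(1,3)A 1/2 ✓
(1,4)A 3/3 ✓
(1,5)A 2/2 ✓
(2,4)A 2/2 ✓
(2,5)A 3/3 ✓
(3,2)A 0/0 ✓
(3,5)A 1/1 ✓
(4,3)B 1/1 ✓
(4,4)B 1/2 ✓
(5,2)B 1/1 ✓
(5,4)A 1/3 ✗
(5,5)A 1/2 ✓
(6,1)A 1/2 ✓
(6,2)B 2/3 ✓
(6,4)B 2/3 ✓
(6,5)B 1/2 ✓
(7,1)A 1/2 ✓
(7,2)B 1/2 ✓
(7,4)B 1/1 ✓

(1,2), (5,4)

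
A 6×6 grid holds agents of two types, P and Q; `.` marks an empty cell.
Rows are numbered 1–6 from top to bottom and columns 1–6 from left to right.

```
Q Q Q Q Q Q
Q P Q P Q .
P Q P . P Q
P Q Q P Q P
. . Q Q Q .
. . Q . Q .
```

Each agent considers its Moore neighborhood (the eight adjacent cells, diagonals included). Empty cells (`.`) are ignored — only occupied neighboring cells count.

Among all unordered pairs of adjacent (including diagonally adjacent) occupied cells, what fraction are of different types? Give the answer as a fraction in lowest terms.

31/70

Scan each occupied cell's neighbors to the right and below (and the two forward diagonals) so each pair is counted once.
Row 1: Q(1,1)–Q(1,2)= Q(1,1)–Q(2,1)= Q(1,1)–P(2,2)≠ Q(1,2)–Q(1,3)= Q(1,2)–P(2,2)≠ Q(1,2)–Q(2,3)= Q(1,2)–Q(2,1)= Q(1,3)–Q(1,4)= Q(1,3)–Q(2,3)= Q(1,3)–P(2,4)≠ Q(1,3)–P(2,2)≠ Q(1,4)–Q(1,5)= Q(1,4)–P(2,4)≠ Q(1,4)–Q(2,5)= Q(1,4)–Q(2,3)= Q(1,5)–Q(1,6)= Q(1,5)–Q(2,5)= Q(1,5)–P(2,4)≠ Q(1,6)–Q(2,5)=  → 6/19 unlike.
Row 2: Q(2,1)–P(2,2)≠ Q(2,1)–P(3,1)≠ Q(2,1)–Q(3,2)= P(2,2)–Q(2,3)≠ P(2,2)–Q(3,2)≠ P(2,2)–P(3,3)= P(2,2)–P(3,1)= Q(2,3)–P(2,4)≠ Q(2,3)–P(3,3)≠ Q(2,3)–Q(3,2)= P(2,4)–Q(2,5)≠ P(2,4)–P(3,5)= P(2,4)–P(3,3)= Q(2,5)–P(3,5)≠ Q(2,5)–Q(3,6)=  → 8/15 unlike.
Row 3: P(3,1)–Q(3,2)≠ P(3,1)–P(4,1)= P(3,1)–Q(4,2)≠ Q(3,2)–P(3,3)≠ Q(3,2)–Q(4,2)= Q(3,2)–Q(4,3)= Q(3,2)–P(4,1)≠ P(3,3)–Q(4,3)≠ P(3,3)–P(4,4)= P(3,3)–Q(4,2)≠ P(3,5)–Q(3,6)≠ P(3,5)–Q(4,5)≠ P(3,5)–P(4,6)= P(3,5)–P(4,4)= Q(3,6)–P(4,6)≠ Q(3,6)–Q(4,5)=  → 9/16 unlike.
Row 4: P(4,1)–Q(4,2)≠ Q(4,2)–Q(4,3)= Q(4,2)–Q(5,3)= Q(4,3)–P(4,4)≠ Q(4,3)–Q(5,3)= Q(4,3)–Q(5,4)= P(4,4)–Q(4,5)≠ P(4,4)–Q(5,4)≠ P(4,4)–Q(5,5)≠ P(4,4)–Q(5,3)≠ Q(4,5)–P(4,6)≠ Q(4,5)–Q(5,5)= Q(4,5)–Q(5,4)= P(4,6)–Q(5,5)≠  → 8/14 unlike.
Row 5: Q(5,3)–Q(5,4)= Q(5,3)–Q(6,3)= Q(5,4)–Q(5,5)= Q(5,4)–Q(6,5)= Q(5,4)–Q(6,3)= Q(5,5)–Q(6,5)=  → 0/6 unlike.
Total adjacent occupied pairs: 70; unlike-type pairs: 31.
31/70 is already in lowest terms.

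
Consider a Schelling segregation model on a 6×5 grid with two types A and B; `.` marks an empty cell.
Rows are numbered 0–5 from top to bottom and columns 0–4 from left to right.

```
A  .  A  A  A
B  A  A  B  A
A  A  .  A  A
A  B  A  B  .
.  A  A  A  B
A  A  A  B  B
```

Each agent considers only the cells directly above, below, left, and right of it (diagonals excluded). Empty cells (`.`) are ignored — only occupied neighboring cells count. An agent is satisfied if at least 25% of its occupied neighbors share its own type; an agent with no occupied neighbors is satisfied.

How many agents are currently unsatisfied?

Row 0: (0,0)A 0/1 ✗ · (0,2)A 2/2 ✓ · (0,3)A 2/3 ✓ · (0,4)A 2/2 ✓
Row 1: (1,0)B 0/3 ✗ · (1,1)A 2/3 ✓ · (1,2)A 2/3 ✓ · (1,3)B 0/4 ✗ · (1,4)A 2/3 ✓
Row 2: (2,0)A 2/3 ✓ · (2,1)A 2/3 ✓ · (2,3)A 1/3 ✓ · (2,4)A 2/2 ✓
Row 3: (3,0)A 1/2 ✓ · (3,1)B 0/4 ✗ · (3,2)A 1/3 ✓ · (3,3)B 0/3 ✗
Row 4: (4,1)A 2/3 ✓ · (4,2)A 4/4 ✓ · (4,3)A 1/4 ✓ · (4,4)B 1/2 ✓
Row 5: (5,0)A 1/1 ✓ · (5,1)A 3/3 ✓ · (5,2)A 2/3 ✓ · (5,3)B 1/3 ✓ · (5,4)B 2/2 ✓
Unsatisfied: (0,0), (1,0), (1,3), (3,1), (3,3) — 5 in total.

5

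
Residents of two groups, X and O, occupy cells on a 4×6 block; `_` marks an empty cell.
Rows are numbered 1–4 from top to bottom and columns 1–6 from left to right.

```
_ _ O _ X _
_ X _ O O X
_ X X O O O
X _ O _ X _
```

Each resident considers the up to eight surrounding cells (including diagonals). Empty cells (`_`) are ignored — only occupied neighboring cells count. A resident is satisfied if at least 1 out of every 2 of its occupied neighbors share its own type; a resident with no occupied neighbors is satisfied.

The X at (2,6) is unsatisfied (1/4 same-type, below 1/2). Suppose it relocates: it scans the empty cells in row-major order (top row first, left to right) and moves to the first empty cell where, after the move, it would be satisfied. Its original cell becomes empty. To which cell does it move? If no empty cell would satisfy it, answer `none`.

(1,1)

Vacating (2,6). Empty cells in order:
  (1,1): 1/1 same-type → satisfied — stop here.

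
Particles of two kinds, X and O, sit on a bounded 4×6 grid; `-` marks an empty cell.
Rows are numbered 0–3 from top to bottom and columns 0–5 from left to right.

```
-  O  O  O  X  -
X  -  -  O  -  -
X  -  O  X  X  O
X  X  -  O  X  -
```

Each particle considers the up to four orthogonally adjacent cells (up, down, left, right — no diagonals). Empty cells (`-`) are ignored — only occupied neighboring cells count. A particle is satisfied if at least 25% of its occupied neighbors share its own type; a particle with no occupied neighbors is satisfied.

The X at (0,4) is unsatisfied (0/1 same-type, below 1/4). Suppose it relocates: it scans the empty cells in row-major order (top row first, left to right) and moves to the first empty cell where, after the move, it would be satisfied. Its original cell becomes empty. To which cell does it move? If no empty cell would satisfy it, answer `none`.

(0,0)

Vacating (0,4). Empty cells in order:
  (0,0): 1/2 same-type → satisfied — stop here.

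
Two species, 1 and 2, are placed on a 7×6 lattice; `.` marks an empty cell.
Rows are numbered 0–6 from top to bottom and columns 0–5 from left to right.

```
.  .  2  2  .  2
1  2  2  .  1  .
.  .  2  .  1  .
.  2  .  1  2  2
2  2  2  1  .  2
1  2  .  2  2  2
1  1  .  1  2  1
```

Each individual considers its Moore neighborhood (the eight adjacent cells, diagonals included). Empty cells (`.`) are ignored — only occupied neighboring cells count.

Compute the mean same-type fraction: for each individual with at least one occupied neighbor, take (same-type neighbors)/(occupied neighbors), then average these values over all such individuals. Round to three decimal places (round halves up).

(0,2)2 3/3
(0,3)2 2/3
(0,5)2 0/1
(1,0)1 0/1
(1,1)2 3/4
(1,2)2 4/4
(1,4)1 1/3
(2,2)2 3/4
(2,4)1 2/4
(3,1)2 4/4
(3,3)1 2/5
(3,4)2 2/5
(3,5)2 2/3
(4,0)2 3/4
(4,1)2 4/5
(4,2)2 4/6
(4,3)1 1/5
(4,5)2 4/4
(5,0)1 2/5
(5,1)2 3/6
(5,3)2 3/5
(5,4)2 4/7
(5,5)2 3/4
(6,0)1 2/3
(6,1)1 2/3
(6,3)1 0/3
(6,4)2 3/5
(6,5)1 0/3
Sum over 28 individuals: 3/3 + 2/3 + 0/1 + 0/1 + 3/4 + 4/4 + 1/3 + 3/4 + 2/4 + 4/4 + 2/5 + 2/5 + 2/3 + 3/4 + 4/5 + 4/6 + 1/5 + 4/4 + 2/5 + 3/6 + 3/5 + 4/7 + 3/4 + 2/3 + 2/3 + 0/3 + 3/5 + 0/3 = 1642/105; mean = 1642/105 ÷ 28 = 821/1470 = 0.558503… → 0.559.

0.559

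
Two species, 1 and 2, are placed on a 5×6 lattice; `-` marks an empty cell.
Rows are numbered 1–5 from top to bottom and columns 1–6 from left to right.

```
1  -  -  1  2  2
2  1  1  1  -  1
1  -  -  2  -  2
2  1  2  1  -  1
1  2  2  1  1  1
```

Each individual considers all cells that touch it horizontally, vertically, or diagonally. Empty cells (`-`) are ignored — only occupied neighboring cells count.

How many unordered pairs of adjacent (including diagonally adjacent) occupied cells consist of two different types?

23

Scan each occupied cell's neighbors to the right and below (and the two forward diagonals) so each pair is counted once.
From row 1: 5 unlike of 9 pairs (running 5/9).
From row 2: 5 unlike of 8 pairs (running 10/17).
From row 3: 3 unlike of 5 pairs (running 13/22).
From row 4: 8 unlike of 16 pairs (running 21/38).
From row 5: 2 unlike of 5 pairs (running 23/43).
Total adjacent occupied pairs: 43; unlike-type pairs: 23.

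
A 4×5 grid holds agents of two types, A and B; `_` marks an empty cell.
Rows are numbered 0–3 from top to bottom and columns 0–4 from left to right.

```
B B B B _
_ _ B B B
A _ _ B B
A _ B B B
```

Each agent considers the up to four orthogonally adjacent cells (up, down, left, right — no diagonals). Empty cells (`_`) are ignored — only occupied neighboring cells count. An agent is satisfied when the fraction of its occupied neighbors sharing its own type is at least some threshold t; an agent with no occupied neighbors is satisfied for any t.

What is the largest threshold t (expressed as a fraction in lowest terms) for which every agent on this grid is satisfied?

1/1

Row 0: (0,0)B 1/1 · (0,1)B 2/2 · (0,2)B 3/3 · (0,3)B 2/2
Row 1: (1,2)B 2/2 · (1,3)B 4/4 · (1,4)B 2/2
Row 2: (2,0)A 1/1 · (2,3)B 3/3 · (2,4)B 3/3
Row 3: (3,0)A 1/1 · (3,2)B 1/1 · (3,3)B 3/3 · (3,4)B 2/2
The smallest same-type fraction is 1/1 at (0,0), which reduces to 1/1. Any threshold above that leaves this agent unsatisfied.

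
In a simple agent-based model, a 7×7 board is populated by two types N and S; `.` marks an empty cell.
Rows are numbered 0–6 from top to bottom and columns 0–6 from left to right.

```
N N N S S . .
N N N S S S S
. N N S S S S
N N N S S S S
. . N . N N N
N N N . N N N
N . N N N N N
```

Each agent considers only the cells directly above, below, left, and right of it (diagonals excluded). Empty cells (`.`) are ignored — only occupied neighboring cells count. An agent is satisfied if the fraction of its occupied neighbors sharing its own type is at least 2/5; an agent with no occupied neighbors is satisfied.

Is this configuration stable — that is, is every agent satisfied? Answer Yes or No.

Row 0: (0,0)N 2/2 ok · (0,1)N 3/3 ok · (0,2)N 2/3 ok · (0,3)S 2/3 ok · (0,4)S 2/2 ok
Row 1: (1,0)N 2/2 ok · (1,1)N 4/4 ok · (1,2)N 3/4 ok · (1,3)S 3/4 ok · (1,4)S 4/4 ok · (1,5)S 3/3 ok · (1,6)S 2/2 ok
Row 2: (2,1)N 3/3 ok · (2,2)N 3/4 ok · (2,3)S 3/4 ok · (2,4)S 4/4 ok · (2,5)S 4/4 ok · (2,6)S 3/3 ok
Row 3: (3,0)N 1/1 ok · (3,1)N 3/3 ok · (3,2)N 3/4 ok · (3,3)S 2/3 ok · (3,4)S 3/4 ok · (3,5)S 3/4 ok · (3,6)S 2/3 ok
Row 4: (4,2)N 2/2 ok · (4,4)N 2/3 ok · (4,5)N 3/4 ok · (4,6)N 2/3 ok
Row 5: (5,0)N 2/2 ok · (5,1)N 2/2 ok · (5,2)N 3/3 ok · (5,4)N 3/3 ok · (5,5)N 4/4 ok · (5,6)N 3/3 ok
Row 6: (6,0)N 1/1 ok · (6,2)N 2/2 ok · (6,3)N 2/2 ok · (6,4)N 3/3 ok · (6,5)N 3/3 ok · (6,6)N 2/2 ok
All meet the threshold, so the configuration is stable.

Yes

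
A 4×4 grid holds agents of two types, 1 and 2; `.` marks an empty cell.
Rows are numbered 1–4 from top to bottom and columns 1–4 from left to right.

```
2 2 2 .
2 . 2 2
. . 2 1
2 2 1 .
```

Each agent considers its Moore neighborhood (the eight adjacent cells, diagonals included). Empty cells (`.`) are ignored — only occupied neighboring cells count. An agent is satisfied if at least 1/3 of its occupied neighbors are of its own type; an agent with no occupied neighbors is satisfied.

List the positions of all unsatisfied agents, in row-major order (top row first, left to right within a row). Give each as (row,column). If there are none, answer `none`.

(1,1)2 2/2 ok
(1,2)2 4/4 ok
(1,3)2 3/3 ok
(2,1)2 2/2 ok
(2,3)2 4/5 ok
(2,4)2 3/4 ok
(3,3)2 3/5 ok
(3,4)1 1/4 unhappy
(4,1)2 1/1 ok
(4,2)2 2/3 ok
(4,3)1 1/3 ok

(3,4)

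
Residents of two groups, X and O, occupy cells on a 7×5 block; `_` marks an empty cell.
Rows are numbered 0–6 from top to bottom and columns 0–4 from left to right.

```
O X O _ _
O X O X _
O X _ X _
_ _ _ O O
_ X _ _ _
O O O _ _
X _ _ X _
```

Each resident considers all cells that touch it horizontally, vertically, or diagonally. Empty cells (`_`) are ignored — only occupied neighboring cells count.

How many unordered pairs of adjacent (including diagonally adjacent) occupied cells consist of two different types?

Scan each occupied cell's neighbors to the right and below (and the two forward diagonals) so each pair is counted once.
From row 0: 7 unlike of 10 pairs (running 7/10).
From row 1: 7 unlike of 10 pairs (running 14/20).
From row 2: 3 unlike of 3 pairs (running 17/23).
From row 3: 0 unlike of 1 pairs (running 17/24).
From row 4: 3 unlike of 3 pairs (running 20/27).
From row 5: 3 unlike of 5 pairs (running 23/32).
Total adjacent occupied pairs: 32; unlike-type pairs: 23.

23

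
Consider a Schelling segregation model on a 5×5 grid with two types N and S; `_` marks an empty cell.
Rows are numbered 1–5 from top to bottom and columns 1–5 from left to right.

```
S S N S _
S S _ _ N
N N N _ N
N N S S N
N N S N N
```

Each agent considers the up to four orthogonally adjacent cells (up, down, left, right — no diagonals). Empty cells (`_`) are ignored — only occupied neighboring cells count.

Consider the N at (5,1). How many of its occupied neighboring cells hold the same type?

Occupied neighbors of (5,1): (4,1)=N, (5,2)=N.
Same type (N): 2 of 2.

2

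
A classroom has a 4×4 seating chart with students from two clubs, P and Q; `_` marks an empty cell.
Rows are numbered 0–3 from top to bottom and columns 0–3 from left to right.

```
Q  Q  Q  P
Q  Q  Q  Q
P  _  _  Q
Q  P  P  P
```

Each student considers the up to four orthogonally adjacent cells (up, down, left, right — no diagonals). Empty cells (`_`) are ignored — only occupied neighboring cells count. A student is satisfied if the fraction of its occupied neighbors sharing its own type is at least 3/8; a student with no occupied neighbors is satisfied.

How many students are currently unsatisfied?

3

Row 0: (0,0)Q 2/2 satisfied · (0,1)Q 3/3 satisfied · (0,2)Q 2/3 satisfied · (0,3)P 0/2 not
Row 1: (1,0)Q 2/3 satisfied · (1,1)Q 3/3 satisfied · (1,2)Q 3/3 satisfied · (1,3)Q 2/3 satisfied
Row 2: (2,0)P 0/2 not · (2,3)Q 1/2 satisfied
Row 3: (3,0)Q 0/2 not · (3,1)P 1/2 satisfied · (3,2)P 2/2 satisfied · (3,3)P 1/2 satisfied
Unsatisfied: (0,3), (2,0), (3,0) — 3 in total.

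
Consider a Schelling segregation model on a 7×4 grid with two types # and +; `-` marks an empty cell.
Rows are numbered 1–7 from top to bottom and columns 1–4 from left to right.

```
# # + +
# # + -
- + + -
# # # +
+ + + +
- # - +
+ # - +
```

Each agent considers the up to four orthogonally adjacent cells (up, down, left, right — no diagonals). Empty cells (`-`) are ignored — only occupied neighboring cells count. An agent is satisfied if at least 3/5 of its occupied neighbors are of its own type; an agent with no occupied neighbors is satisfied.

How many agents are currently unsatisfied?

(1,1)# 2/2 ok
(1,2)# 2/3 ok
(1,3)+ 2/3 ok
(1,4)+ 1/1 ok
(2,1)# 2/2 ok
(2,2)# 2/4 unhappy
(2,3)+ 2/3 ok
(3,2)+ 1/3 unhappy
(3,3)+ 2/3 ok
(4,1)# 1/2 unhappy
(4,2)# 2/4 unhappy
(4,3)# 1/4 unhappy
(4,4)+ 1/2 unhappy
(5,1)+ 1/2 unhappy
(5,2)+ 2/4 unhappy
(5,3)+ 2/3 ok
(5,4)+ 3/3 ok
(6,2)# 1/2 unhappy
(6,4)+ 2/2 ok
(7,1)+ 0/1 unhappy
(7,2)# 1/2 unhappy
(7,4)+ 1/1 ok
Unsatisfied: (2,2), (3,2), (4,1), (4,2), (4,3), (4,4), (5,1), (5,2), (6,2), (7,1), (7,2) — 11 in total.

11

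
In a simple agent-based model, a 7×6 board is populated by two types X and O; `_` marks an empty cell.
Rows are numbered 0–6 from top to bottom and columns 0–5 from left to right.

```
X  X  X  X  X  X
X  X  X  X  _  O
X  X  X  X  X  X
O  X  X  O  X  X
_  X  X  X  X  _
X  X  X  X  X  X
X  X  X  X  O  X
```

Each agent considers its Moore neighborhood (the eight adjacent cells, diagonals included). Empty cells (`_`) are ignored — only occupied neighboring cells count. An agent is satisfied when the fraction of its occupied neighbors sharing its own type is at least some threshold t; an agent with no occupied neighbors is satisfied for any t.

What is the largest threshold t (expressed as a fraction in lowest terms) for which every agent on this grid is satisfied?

0/1

(0,0)X 3/3
(0,1)X 5/5
(0,2)X 5/5
(0,3)X 4/4
(0,4)X 3/4
(0,5)X 1/2
(1,0)X 5/5
(1,1)X 8/8
(1,2)X 8/8
(1,3)X 7/7
(1,5)O 0/4
(2,0)X 4/5
(2,1)X 7/8
(2,2)X 7/8
(2,3)X 6/7
(2,4)X 5/7
(2,5)X 3/4
(3,0)O 0/4
(3,1)X 6/7
(3,2)X 7/8
(3,3)O 0/8
(3,4)X 6/7
(3,5)X 4/4
(4,1)X 6/7
(4,2)X 7/8
(4,3)X 7/8
(4,4)X 6/7
(5,0)X 4/4
(5,1)X 7/7
(5,2)X 8/8
(5,3)X 7/8
(5,4)X 6/7
(5,5)X 3/4
(6,0)X 3/3
(6,1)X 5/5
(6,2)X 5/5
(6,3)X 4/5
(6,4)O 0/5
(6,5)X 2/3
The smallest same-type fraction is 0/4 at (1,5), which reduces to 0/1. Any threshold above that leaves this agent unsatisfied.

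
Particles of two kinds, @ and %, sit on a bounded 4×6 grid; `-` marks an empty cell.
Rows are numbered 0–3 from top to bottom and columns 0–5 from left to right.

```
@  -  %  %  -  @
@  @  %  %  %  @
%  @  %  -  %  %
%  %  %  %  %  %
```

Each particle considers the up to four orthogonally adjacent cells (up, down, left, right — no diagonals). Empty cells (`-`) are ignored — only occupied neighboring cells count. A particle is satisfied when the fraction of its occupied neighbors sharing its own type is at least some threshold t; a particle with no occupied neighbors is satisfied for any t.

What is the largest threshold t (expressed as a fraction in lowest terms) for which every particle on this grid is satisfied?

(0,0)@ 1/1
(0,2)% 2/2
(0,3)% 2/2
(0,5)@ 1/1
(1,0)@ 2/3
(1,1)@ 2/3
(1,2)% 3/4
(1,3)% 3/3
(1,4)% 2/3
(1,5)@ 1/3
(2,0)% 1/3
(2,1)@ 1/4
(2,2)% 2/3
(2,4)% 3/3
(2,5)% 2/3
(3,0)% 2/2
(3,1)% 2/3
(3,2)% 3/3
(3,3)% 2/2
(3,4)% 3/3
(3,5)% 2/2
The smallest same-type fraction is 1/4 at (2,1), which reduces to 1/4. Any threshold above that leaves this particle unsatisfied.

1/4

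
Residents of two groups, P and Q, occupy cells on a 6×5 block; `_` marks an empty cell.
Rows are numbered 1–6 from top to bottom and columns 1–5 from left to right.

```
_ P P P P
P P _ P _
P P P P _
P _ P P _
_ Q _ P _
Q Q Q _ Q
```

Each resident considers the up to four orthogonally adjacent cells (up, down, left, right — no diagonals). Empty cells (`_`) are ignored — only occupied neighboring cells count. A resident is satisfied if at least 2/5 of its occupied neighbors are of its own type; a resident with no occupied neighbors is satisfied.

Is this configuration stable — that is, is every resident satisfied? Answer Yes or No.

Yes

(1,2)P 2/2 ✓
(1,3)P 2/2 ✓
(1,4)P 3/3 ✓
(1,5)P 1/1 ✓
(2,1)P 2/2 ✓
(2,2)P 3/3 ✓
(2,4)P 2/2 ✓
(3,1)P 3/3 ✓
(3,2)P 3/3 ✓
(3,3)P 3/3 ✓
(3,4)P 3/3 ✓
(4,1)P 1/1 ✓
(4,3)P 2/2 ✓
(4,4)P 3/3 ✓
(5,2)Q 1/1 ✓
(5,4)P 1/1 ✓
(6,1)Q 1/1 ✓
(6,2)Q 3/3 ✓
(6,3)Q 1/1 ✓
(6,5)Q 0/0 ✓
All meet the threshold, so the configuration is stable.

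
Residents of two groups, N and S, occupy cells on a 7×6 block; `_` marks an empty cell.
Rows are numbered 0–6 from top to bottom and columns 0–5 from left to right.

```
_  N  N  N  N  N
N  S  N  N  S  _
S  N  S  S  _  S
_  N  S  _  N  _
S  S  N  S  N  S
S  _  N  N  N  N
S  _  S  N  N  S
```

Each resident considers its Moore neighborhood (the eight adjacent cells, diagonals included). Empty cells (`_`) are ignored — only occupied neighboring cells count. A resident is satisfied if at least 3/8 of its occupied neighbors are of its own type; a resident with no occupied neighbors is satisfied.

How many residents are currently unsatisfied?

9

(0,1)N 3/4 ok
(0,2)N 4/5 ok
(0,3)N 4/5 ok
(0,4)N 3/4 ok
(0,5)N 1/2 ok
(1,0)N 2/4 ok
(1,1)S 2/7 unhappy
(1,2)N 5/8 ok
(1,3)N 4/7 ok
(1,4)S 2/6 unhappy
(2,0)S 1/4 unhappy
(2,1)N 3/7 ok
(2,2)S 3/7 ok
(2,3)S 3/6 ok
(2,5)S 1/2 ok
(3,1)N 2/7 unhappy
(3,2)S 4/7 ok
(3,4)N 1/5 unhappy
(4,0)S 2/3 ok
(4,1)S 3/6 ok
(4,2)N 3/6 ok
(4,3)S 1/7 unhappy
(4,4)N 4/6 ok
(4,5)S 0/4 unhappy
(5,0)S 3/3 ok
(5,2)N 3/6 ok
(5,3)N 6/8 ok
(5,4)N 5/8 ok
(5,5)N 3/5 ok
(6,0)S 1/1 ok
(6,2)S 0/3 unhappy
(6,3)N 4/5 ok
(6,4)N 4/5 ok
(6,5)S 0/3 unhappy
Unsatisfied: (1,1), (1,4), (2,0), (3,1), (3,4), (4,3), (4,5), (6,2), (6,5) — 9 in total.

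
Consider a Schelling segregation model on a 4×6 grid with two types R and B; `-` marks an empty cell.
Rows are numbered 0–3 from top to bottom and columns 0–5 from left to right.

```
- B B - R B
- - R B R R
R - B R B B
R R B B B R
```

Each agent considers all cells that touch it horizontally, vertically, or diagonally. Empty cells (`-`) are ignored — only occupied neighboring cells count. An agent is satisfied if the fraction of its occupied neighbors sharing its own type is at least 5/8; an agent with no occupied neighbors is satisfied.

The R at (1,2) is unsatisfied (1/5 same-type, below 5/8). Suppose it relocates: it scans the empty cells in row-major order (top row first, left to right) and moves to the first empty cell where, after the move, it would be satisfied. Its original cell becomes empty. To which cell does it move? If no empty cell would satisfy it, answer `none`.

none

Vacating (1,2). Empty cells in order:
  (0,0): 0/1 same-type → still unsatisfied.
  (0,3): 2/4 same-type → still unsatisfied.
  (1,0): 1/2 same-type → still unsatisfied.
  (1,1): 1/4 same-type → still unsatisfied.
  (2,1): 3/5 same-type → still unsatisfied.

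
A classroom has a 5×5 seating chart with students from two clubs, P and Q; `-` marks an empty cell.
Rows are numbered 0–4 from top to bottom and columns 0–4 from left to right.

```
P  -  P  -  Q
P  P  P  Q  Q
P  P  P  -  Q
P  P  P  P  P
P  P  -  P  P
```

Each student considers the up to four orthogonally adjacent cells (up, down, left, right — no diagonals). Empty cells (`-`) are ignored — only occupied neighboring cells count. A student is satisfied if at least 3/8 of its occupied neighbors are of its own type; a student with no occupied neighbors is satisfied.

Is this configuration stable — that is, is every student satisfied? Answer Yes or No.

Yes

Row 0: (0,0)P 1/1 ✓ · (0,2)P 1/1 ✓ · (0,4)Q 1/1 ✓
Row 1: (1,0)P 3/3 ✓ · (1,1)P 3/3 ✓ · (1,2)P 3/4 ✓ · (1,3)Q 1/2 ✓ · (1,4)Q 3/3 ✓
Row 2: (2,0)P 3/3 ✓ · (2,1)P 4/4 ✓ · (2,2)P 3/3 ✓ · (2,4)Q 1/2 ✓
Row 3: (3,0)P 3/3 ✓ · (3,1)P 4/4 ✓ · (3,2)P 3/3 ✓ · (3,3)P 3/3 ✓ · (3,4)P 2/3 ✓
Row 4: (4,0)P 2/2 ✓ · (4,1)P 2/2 ✓ · (4,3)P 2/2 ✓ · (4,4)P 2/2 ✓
All meet the threshold, so the configuration is stable.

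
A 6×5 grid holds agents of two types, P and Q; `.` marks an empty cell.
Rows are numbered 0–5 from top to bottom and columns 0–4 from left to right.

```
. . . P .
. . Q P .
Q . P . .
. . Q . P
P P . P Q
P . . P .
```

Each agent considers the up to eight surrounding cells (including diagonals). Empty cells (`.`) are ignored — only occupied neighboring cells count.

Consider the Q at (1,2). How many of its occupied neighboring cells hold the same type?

Occupied neighbors of (1,2): (0,3)=P, (1,3)=P, (2,2)=P.
Same type (Q): 0 of 3.

0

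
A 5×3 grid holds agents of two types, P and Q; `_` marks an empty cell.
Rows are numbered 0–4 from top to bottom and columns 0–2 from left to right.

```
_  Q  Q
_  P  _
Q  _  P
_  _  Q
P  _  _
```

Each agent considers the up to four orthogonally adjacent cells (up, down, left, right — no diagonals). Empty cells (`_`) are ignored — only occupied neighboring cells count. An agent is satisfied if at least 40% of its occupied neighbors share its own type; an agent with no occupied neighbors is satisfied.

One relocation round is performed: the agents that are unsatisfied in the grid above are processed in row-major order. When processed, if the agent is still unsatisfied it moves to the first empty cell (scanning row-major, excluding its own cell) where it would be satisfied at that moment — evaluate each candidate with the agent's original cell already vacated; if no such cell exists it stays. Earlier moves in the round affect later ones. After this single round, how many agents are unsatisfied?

Initially unsatisfied (in order): (1,1), (2,2), (3,2).
  (1,1) → (1,2).
  (2,2): now satisfied by earlier moves; stays.
  (3,2) → (0,0).
Resulting grid:
Q Q Q
_ _ P
Q _ P
_ _ _
P _ _
All satisfied now.

0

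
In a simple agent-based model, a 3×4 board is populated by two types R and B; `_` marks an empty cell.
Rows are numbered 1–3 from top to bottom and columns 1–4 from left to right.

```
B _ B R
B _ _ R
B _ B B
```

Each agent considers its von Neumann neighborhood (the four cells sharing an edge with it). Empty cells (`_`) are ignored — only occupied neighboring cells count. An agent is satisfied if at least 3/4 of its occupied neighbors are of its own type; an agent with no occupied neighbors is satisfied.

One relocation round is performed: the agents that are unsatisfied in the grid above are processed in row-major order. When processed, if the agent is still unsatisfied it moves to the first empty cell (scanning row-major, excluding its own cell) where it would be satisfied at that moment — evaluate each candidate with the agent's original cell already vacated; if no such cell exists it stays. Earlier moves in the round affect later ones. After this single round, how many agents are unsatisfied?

0

Initially unsatisfied (in order): (1,3), (1,4), (2,4), (3,4).
  (1,3) → (1,2).
  (1,4): now satisfied by earlier moves; stays.
  (2,4): no empty cell satisfies it; stays.
  (3,4) → (2,2).
Resulting grid:
B B _ R
B B _ R
B _ B _
All satisfied now.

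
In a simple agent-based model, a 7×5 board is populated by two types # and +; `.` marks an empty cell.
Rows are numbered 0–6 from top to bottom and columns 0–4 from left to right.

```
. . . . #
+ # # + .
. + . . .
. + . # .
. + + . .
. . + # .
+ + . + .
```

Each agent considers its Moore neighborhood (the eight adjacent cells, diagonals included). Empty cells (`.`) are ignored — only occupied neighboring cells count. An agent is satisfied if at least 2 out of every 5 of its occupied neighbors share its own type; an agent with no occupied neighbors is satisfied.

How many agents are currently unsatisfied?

Row 0: (0,4)# 0/1 unhappy
Row 1: (1,0)+ 1/2 ok · (1,1)# 1/3 unhappy · (1,2)# 1/3 unhappy · (1,3)+ 0/2 unhappy
Row 2: (2,1)+ 2/4 ok
Row 3: (3,1)+ 3/3 ok · (3,3)# 0/1 unhappy
Row 4: (4,1)+ 3/3 ok · (4,2)+ 3/5 ok
Row 5: (5,2)+ 4/5 ok · (5,3)# 0/3 unhappy
Row 6: (6,0)+ 1/1 ok · (6,1)+ 2/2 ok · (6,3)+ 1/2 ok
Unsatisfied: (0,4), (1,1), (1,2), (1,3), (3,3), (5,3) — 6 in total.

6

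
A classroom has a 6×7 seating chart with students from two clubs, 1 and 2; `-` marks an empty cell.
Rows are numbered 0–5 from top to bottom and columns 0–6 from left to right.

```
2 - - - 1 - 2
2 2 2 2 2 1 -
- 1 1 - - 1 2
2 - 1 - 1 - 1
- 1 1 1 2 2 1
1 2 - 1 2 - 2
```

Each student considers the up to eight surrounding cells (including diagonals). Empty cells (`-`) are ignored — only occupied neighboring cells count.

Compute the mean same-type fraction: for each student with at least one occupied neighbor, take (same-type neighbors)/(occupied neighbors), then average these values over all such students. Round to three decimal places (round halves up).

0.460

(0,0)2 2/2
(0,4)1 1/3
(0,6)2 0/1
(1,0)2 2/3
(1,1)2 3/5
(1,2)2 2/4
(1,3)2 2/4
(1,4)2 1/4
(1,5)1 2/5
(2,1)1 2/6
(2,2)1 2/5
(2,5)1 3/5
(2,6)2 0/3
(3,0)2 0/2
(3,2)1 5/5
(3,4)1 2/4
(3,6)1 2/4
(4,1)1 3/5
(4,2)1 4/5
(4,3)1 4/6
(4,4)2 2/5
(4,5)2 3/6
(4,6)1 1/3
(5,0)1 1/2
(5,1)2 0/3
(5,3)1 2/4
(5,4)2 2/4
(5,6)2 1/2
Sum over 28 students: 2/2 + 1/3 + 0/1 + 2/3 + 3/5 + 2/4 + 2/4 + 1/4 + 2/5 + 2/6 + 2/5 + 3/5 + 0/3 + 0/2 + 5/5 + 2/4 + 2/4 + 3/5 + 4/5 + 4/6 + 2/5 + 3/6 + 1/3 + 1/2 + 0/3 + 2/4 + 2/4 + 1/2 = 773/60; mean = 773/60 ÷ 28 = 773/1680 = 0.460119… → 0.460.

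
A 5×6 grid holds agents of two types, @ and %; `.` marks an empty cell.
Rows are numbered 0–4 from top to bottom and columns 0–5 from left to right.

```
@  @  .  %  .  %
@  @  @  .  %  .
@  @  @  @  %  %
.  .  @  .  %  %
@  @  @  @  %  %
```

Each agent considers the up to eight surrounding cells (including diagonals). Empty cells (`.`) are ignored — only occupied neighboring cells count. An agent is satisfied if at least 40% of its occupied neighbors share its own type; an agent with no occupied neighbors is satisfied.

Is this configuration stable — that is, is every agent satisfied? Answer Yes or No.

(0,0)@ 3/3 satisfied
(0,1)@ 4/4 satisfied
(0,3)% 1/2 satisfied
(0,5)% 1/1 satisfied
(1,0)@ 5/5 satisfied
(1,1)@ 7/7 satisfied
(1,2)@ 5/6 satisfied
(1,4)% 4/5 satisfied
(2,0)@ 3/3 satisfied
(2,1)@ 6/6 satisfied
(2,2)@ 5/5 satisfied
(2,3)@ 3/6 satisfied
(2,4)% 4/5 satisfied
(2,5)% 4/4 satisfied
(3,2)@ 6/6 satisfied
(3,4)% 5/7 satisfied
(3,5)% 5/5 satisfied
(4,0)@ 1/1 satisfied
(4,1)@ 3/3 satisfied
(4,2)@ 3/3 satisfied
(4,3)@ 2/4 satisfied
(4,4)% 3/4 satisfied
(4,5)% 3/3 satisfied
All meet the threshold, so the configuration is stable.

Yes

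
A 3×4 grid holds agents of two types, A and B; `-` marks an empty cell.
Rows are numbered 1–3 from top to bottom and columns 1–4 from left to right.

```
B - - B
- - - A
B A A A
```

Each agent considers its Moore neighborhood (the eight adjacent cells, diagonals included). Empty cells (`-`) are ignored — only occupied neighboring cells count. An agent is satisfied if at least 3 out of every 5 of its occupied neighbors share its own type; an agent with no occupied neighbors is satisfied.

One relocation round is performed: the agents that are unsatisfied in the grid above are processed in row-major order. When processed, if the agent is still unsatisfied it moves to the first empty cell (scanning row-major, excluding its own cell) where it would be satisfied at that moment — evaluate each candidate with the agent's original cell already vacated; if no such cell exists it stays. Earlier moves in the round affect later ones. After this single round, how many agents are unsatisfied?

0

Initially unsatisfied (in order): (1,4), (3,1), (3,2).
  (1,4) → (1,2).
  (3,1) → (2,1).
  (3,2) → (1,4).
Resulting grid:
B B - A
B - - A
- - A A
All satisfied now.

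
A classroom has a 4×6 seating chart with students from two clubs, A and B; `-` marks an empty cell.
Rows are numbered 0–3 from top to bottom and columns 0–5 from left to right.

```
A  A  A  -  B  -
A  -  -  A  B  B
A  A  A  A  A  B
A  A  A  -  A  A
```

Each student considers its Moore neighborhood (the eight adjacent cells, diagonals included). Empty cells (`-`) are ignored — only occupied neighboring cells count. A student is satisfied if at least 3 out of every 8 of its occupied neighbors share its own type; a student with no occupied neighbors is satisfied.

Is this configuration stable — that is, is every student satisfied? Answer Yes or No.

Yes

(0,0)A 2/2 ok
(0,1)A 3/3 ok
(0,2)A 2/2 ok
(0,4)B 2/3 ok
(1,0)A 4/4 ok
(1,3)A 4/6 ok
(1,4)B 3/6 ok
(1,5)B 3/4 ok
(2,0)A 4/4 ok
(2,1)A 6/6 ok
(2,2)A 5/5 ok
(2,3)A 5/6 ok
(2,4)A 4/7 ok
(2,5)B 2/5 ok
(3,0)A 3/3 ok
(3,1)A 5/5 ok
(3,2)A 4/4 ok
(3,4)A 3/4 ok
(3,5)A 2/3 ok
All meet the threshold, so the configuration is stable.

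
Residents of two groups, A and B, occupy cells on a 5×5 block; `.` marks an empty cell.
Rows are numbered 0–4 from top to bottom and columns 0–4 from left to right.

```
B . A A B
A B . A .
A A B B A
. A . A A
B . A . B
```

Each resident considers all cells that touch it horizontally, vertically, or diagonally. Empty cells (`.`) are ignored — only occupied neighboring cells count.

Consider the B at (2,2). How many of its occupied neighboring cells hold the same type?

2

Occupied neighbors of (2,2): (1,1)=B, (1,3)=A, (2,1)=A, (2,3)=B, (3,1)=A, (3,3)=A.
Same type (B): 2 of 6.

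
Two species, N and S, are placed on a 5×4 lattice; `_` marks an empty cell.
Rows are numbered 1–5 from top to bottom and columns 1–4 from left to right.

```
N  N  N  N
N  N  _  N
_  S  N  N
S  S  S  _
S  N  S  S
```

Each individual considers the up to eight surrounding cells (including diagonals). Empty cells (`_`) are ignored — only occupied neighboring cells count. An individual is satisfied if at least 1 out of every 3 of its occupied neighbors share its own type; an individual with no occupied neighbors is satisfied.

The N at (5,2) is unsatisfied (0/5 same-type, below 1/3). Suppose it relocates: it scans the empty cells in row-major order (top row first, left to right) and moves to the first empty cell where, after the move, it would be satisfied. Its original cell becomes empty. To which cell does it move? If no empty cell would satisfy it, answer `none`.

(2,3)

Vacating (5,2). Empty cells in order:
  (2,3): 7/8 same-type → satisfied — stop here.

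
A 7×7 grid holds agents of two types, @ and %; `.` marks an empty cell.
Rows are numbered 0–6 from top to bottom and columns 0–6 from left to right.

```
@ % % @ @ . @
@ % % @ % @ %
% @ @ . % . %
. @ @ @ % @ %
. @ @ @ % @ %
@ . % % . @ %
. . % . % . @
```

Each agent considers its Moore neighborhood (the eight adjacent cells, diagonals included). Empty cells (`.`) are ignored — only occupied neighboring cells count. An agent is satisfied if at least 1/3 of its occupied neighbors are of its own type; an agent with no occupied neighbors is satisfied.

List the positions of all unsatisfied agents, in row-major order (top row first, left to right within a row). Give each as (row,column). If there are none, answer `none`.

(0,0)@ 1/3 satisfied
(0,1)% 3/5 satisfied
(0,2)% 3/5 satisfied
(0,3)@ 2/5 satisfied
(0,4)@ 3/4 satisfied
(0,6)@ 1/2 satisfied
(1,0)@ 2/5 satisfied
(1,1)% 4/8 satisfied
(1,2)% 3/7 satisfied
(1,3)@ 3/7 satisfied
(1,4)% 1/5 not
(1,5)@ 2/6 satisfied
(1,6)% 1/3 satisfied
(2,0)% 1/4 not
(2,1)@ 4/7 satisfied
(2,2)@ 5/7 satisfied
(2,4)% 2/6 satisfied
(2,6)% 2/4 satisfied
(3,1)@ 5/6 satisfied
(3,2)@ 7/7 satisfied
(3,3)@ 4/7 satisfied
(3,4)% 2/6 satisfied
(3,5)@ 1/7 not
(3,6)% 2/4 satisfied
(4,1)@ 4/5 satisfied
(4,2)@ 5/7 satisfied
(4,3)@ 3/7 satisfied
(4,4)% 2/7 not
(4,5)@ 2/7 not
(4,6)% 2/5 satisfied
(5,0)@ 1/1 satisfied
(5,2)% 2/5 satisfied
(5,3)% 4/6 satisfied
(5,5)@ 2/6 satisfied
(5,6)% 1/4 not
(6,2)% 2/2 satisfied
(6,4)% 1/2 satisfied
(6,6)@ 1/2 satisfied

(1,4), (2,0), (3,5), (4,4), (4,5), (5,6)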